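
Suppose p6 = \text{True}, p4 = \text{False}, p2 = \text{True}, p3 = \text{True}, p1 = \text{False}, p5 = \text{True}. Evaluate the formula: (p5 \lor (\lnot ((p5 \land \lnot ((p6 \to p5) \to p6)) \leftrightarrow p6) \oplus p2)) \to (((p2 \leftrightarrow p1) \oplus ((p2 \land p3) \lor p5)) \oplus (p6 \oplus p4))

\text{False}

p6 \to p5 = \text{True} \to \text{True} = \text{True}
(p6 \to p5) \to p6 = \text{True} \to \text{True} = \text{True}
\lnot ((p6 \to p5) \to p6) = \lnot \text{True} = \text{False}
p5 \land \lnot ((p6 \to p5) \to p6) = \text{True} \land \text{False} = \text{False}
(p5 \land \lnot ((p6 \to p5) \to p6)) \leftrightarrow p6 = \text{False} \leftrightarrow \text{True} = \text{False}
\lnot ((p5 \land \lnot ((p6 \to p5) \to p6)) \leftrightarrow p6) = \lnot \text{False} = \text{True}
\lnot ((p5 \land \lnot ((p6 \to p5) \to p6)) \leftrightarrow p6) \oplus p2 = \text{True} \oplus \text{True} = \text{False}
p5 \lor (\lnot ((p5 \land \lnot ((p6 \to p5) \to p6)) \leftrightarrow p6) \oplus p2) = \text{True} \lor \text{False} = \text{True}
p2 \leftrightarrow p1 = \text{True} \leftrightarrow \text{False} = \text{False}
p2 \land p3 = \text{True} \land \text{True} = \text{True}
(p2 \land p3) \lor p5 = \text{True} \lor \text{True} = \text{True}
(p2 \leftrightarrow p1) \oplus ((p2 \land p3) \lor p5) = \text{False} \oplus \text{True} = \text{True}
p6 \oplus p4 = \text{True} \oplus \text{False} = \text{True}
((p2 \leftrightarrow p1) \oplus ((p2 \land p3) \lor p5)) \oplus (p6 \oplus p4) = \text{True} \oplus \text{True} = \text{False}
(p5 \lor (\lnot ((p5 \land \lnot ((p6 \to p5) \to p6)) \leftrightarrow p6) \oplus p2)) \to (((p2 \leftrightarrow p1) \oplus ((p2 \land p3) \lor p5)) \oplus (p6 \oplus p4)) = \text{True} \to \text{False} = \text{False}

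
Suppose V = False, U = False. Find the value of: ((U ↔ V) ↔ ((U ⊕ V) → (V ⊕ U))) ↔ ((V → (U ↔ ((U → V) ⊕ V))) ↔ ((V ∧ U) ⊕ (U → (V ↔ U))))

U ↔ V = False ↔ False = True
U ⊕ V = False ⊕ False = False
V ⊕ U = False ⊕ False = False
(U ⊕ V) → (V ⊕ U) = False → False = True
(U ↔ V) ↔ ((U ⊕ V) → (V ⊕ U)) = True ↔ True = True
U → V = False → False = True
(U → V) ⊕ V = True ⊕ False = True
U ↔ ((U → V) ⊕ V) = False ↔ True = False
V → (U ↔ ((U → V) ⊕ V)) = False → False = True
V ∧ U = False ∧ False = False
V ↔ U = False ↔ False = True
U → (V ↔ U) = False → True = True
(V ∧ U) ⊕ (U → (V ↔ U)) = False ⊕ True = True
(V → (U ↔ ((U → V) ⊕ V))) ↔ ((V ∧ U) ⊕ (U → (V ↔ U))) = True ↔ True = True
((U ↔ V) ↔ ((U ⊕ V) → (V ⊕ U))) ↔ ((V → (U ↔ ((U → V) ⊕ V))) ↔ ((V ∧ U) ⊕ (U → (V ↔ U)))) = True ↔ True = True

True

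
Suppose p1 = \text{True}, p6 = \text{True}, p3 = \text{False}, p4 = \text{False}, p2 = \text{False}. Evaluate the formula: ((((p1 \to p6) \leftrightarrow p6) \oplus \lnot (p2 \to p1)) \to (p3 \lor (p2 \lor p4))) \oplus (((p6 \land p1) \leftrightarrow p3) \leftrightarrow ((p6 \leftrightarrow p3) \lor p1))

Substituting p1=\text{True}, p6=\text{True}, p3=\text{False}, p4=\text{False}, p2=\text{False}:
p1 \to p6 = \text{True} \to \text{True} = \text{True}
(p1 \to p6) \leftrightarrow p6 = \text{True} \leftrightarrow \text{True} = \text{True}
p2 \to p1 = \text{False} \to \text{True} = \text{True}
\lnot (p2 \to p1) = \lnot \text{True} = \text{False}
((p1 \to p6) \leftrightarrow p6) \oplus \lnot (p2 \to p1) = \text{True} \oplus \text{False} = \text{True}
p2 \lor p4 = \text{False} \lor \text{False} = \text{False}
p3 \lor (p2 \lor p4) = \text{False} \lor \text{False} = \text{False}
(((p1 \to p6) \leftrightarrow p6) \oplus \lnot (p2 \to p1)) \to (p3 \lor (p2 \lor p4)) = \text{True} \to \text{False} = \text{False}
p6 \land p1 = \text{True} \land \text{True} = \text{True}
(p6 \land p1) \leftrightarrow p3 = \text{True} \leftrightarrow \text{False} = \text{False}
p6 \leftrightarrow p3 = \text{True} \leftrightarrow \text{False} = \text{False}
(p6 \leftrightarrow p3) \lor p1 = \text{False} \lor \text{True} = \text{True}
((p6 \land p1) \leftrightarrow p3) \leftrightarrow ((p6 \leftrightarrow p3) \lor p1) = \text{False} \leftrightarrow \text{True} = \text{False}
((((p1 \to p6) \leftrightarrow p6) \oplus \lnot (p2 \to p1)) \to (p3 \lor (p2 \lor p4))) \oplus (((p6 \land p1) \leftrightarrow p3) \leftrightarrow ((p6 \leftrightarrow p3) \lor p1)) = \text{False} \oplus \text{False} = \text{False}

\text{False}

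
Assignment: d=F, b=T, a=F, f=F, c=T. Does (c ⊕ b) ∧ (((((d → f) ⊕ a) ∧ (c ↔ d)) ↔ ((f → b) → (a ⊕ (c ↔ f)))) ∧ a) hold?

F

Substituting d=F, b=T, a=F, f=F, c=T:
c ⊕ b = T ⊕ T = F
d → f = F → F = T
(d → f) ⊕ a = T ⊕ F = T
c ↔ d = T ↔ F = F
((d → f) ⊕ a) ∧ (c ↔ d) = T ∧ F = F
f → b = F → T = T
c ↔ f = T ↔ F = F
a ⊕ (c ↔ f) = F ⊕ F = F
(f → b) → (a ⊕ (c ↔ f)) = T → F = F
(((d → f) ⊕ a) ∧ (c ↔ d)) ↔ ((f → b) → (a ⊕ (c ↔ f))) = F ↔ F = T
((((d → f) ⊕ a) ∧ (c ↔ d)) ↔ ((f → b) → (a ⊕ (c ↔ f)))) ∧ a = T ∧ F = F
(c ⊕ b) ∧ (((((d → f) ⊕ a) ∧ (c ↔ d)) ↔ ((f → b) → (a ⊕ (c ↔ f)))) ∧ a) = F ∧ F = F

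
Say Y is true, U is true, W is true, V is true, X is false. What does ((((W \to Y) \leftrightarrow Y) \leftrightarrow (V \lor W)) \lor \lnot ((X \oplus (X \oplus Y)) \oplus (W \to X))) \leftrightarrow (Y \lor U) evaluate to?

T

W \to Y = T \to T = T
(W \to Y) \leftrightarrow Y = T \leftrightarrow T = T
V \lor W = T \lor T = T
((W \to Y) \leftrightarrow Y) \leftrightarrow (V \lor W) = T \leftrightarrow T = T
X \oplus Y = F \oplus T = T
X \oplus (X \oplus Y) = F \oplus T = T
W \to X = T \to F = F
(X \oplus (X \oplus Y)) \oplus (W \to X) = T \oplus F = T
\lnot ((X \oplus (X \oplus Y)) \oplus (W \to X)) = \lnot T = F
(((W \to Y) \leftrightarrow Y) \leftrightarrow (V \lor W)) \lor \lnot ((X \oplus (X \oplus Y)) \oplus (W \to X)) = T \lor F = T
Y \lor U = T \lor T = T
((((W \to Y) \leftrightarrow Y) \leftrightarrow (V \lor W)) \lor \lnot ((X \oplus (X \oplus Y)) \oplus (W \to X))) \leftrightarrow (Y \lor U) = T \leftrightarrow T = T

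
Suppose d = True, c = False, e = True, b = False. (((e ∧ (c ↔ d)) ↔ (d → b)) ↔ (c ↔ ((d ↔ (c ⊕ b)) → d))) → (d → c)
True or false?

True

c ↔ d = False ↔ True = False
e ∧ (c ↔ d) = True ∧ False = False
d → b = True → False = False
(e ∧ (c ↔ d)) ↔ (d → b) = False ↔ False = True
c ⊕ b = False ⊕ False = False
d ↔ (c ⊕ b) = True ↔ False = False
(d ↔ (c ⊕ b)) → d = False → True = True
c ↔ ((d ↔ (c ⊕ b)) → d) = False ↔ True = False
((e ∧ (c ↔ d)) ↔ (d → b)) ↔ (c ↔ ((d ↔ (c ⊕ b)) → d)) = True ↔ False = False
d → c = True → False = False
(((e ∧ (c ↔ d)) ↔ (d → b)) ↔ (c ↔ ((d ↔ (c ⊕ b)) → d))) → (d → c) = False → False = True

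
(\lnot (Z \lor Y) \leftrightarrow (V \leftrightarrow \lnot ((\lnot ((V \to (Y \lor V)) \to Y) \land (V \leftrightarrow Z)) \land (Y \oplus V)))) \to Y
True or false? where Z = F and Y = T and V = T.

T

Substituting Z=F, Y=T, V=T:
Z \lor Y = F \lor T = T
\lnot (Z \lor Y) = \lnot T = F
Y \lor V = T \lor T = T
V \to (Y \lor V) = T \to T = T
(V \to (Y \lor V)) \to Y = T \to T = T
\lnot ((V \to (Y \lor V)) \to Y) = \lnot T = F
V \leftrightarrow Z = T \leftrightarrow F = F
\lnot ((V \to (Y \lor V)) \to Y) \land (V \leftrightarrow Z) = F \land F = F
Y \oplus V = T \oplus T = F
(\lnot ((V \to (Y \lor V)) \to Y) \land (V \leftrightarrow Z)) \land (Y \oplus V) = F \land F = F
\lnot ((\lnot ((V \to (Y \lor V)) \to Y) \land (V \leftrightarrow Z)) \land (Y \oplus V)) = \lnot F = T
V \leftrightarrow \lnot ((\lnot ((V \to (Y \lor V)) \to Y) \land (V \leftrightarrow Z)) \land (Y \oplus V)) = T \leftrightarrow T = T
\lnot (Z \lor Y) \leftrightarrow (V \leftrightarrow \lnot ((\lnot ((V \to (Y \lor V)) \to Y) \land (V \leftrightarrow Z)) \land (Y \oplus V))) = F \leftrightarrow T = F
(\lnot (Z \lor Y) \leftrightarrow (V \leftrightarrow \lnot ((\lnot ((V \to (Y \lor V)) \to Y) \land (V \leftrightarrow Z)) \land (Y \oplus V)))) \to Y = F \to T = T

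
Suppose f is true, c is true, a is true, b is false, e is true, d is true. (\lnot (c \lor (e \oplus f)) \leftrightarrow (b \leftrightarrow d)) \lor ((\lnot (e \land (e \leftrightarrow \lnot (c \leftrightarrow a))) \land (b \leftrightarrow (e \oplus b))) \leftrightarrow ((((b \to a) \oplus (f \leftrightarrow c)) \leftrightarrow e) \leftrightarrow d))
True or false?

T

e \oplus f = T \oplus T = F
c \lor (e \oplus f) = T \lor F = T
\lnot (c \lor (e \oplus f)) = \lnot T = F
b \leftrightarrow d = F \leftrightarrow T = F
\lnot (c \lor (e \oplus f)) \leftrightarrow (b \leftrightarrow d) = F \leftrightarrow F = T
c \leftrightarrow a = T \leftrightarrow T = T
\lnot (c \leftrightarrow a) = \lnot T = F
e \leftrightarrow \lnot (c \leftrightarrow a) = T \leftrightarrow F = F
e \land (e \leftrightarrow \lnot (c \leftrightarrow a)) = T \land F = F
\lnot (e \land (e \leftrightarrow \lnot (c \leftrightarrow a))) = \lnot F = T
e \oplus b = T \oplus F = T
b \leftrightarrow (e \oplus b) = F \leftrightarrow T = F
\lnot (e \land (e \leftrightarrow \lnot (c \leftrightarrow a))) \land (b \leftrightarrow (e \oplus b)) = T \land F = F
b \to a = F \to T = T
f \leftrightarrow c = T \leftrightarrow T = T
(b \to a) \oplus (f \leftrightarrow c) = T \oplus T = F
((b \to a) \oplus (f \leftrightarrow c)) \leftrightarrow e = F \leftrightarrow T = F
(((b \to a) \oplus (f \leftrightarrow c)) \leftrightarrow e) \leftrightarrow d = F \leftrightarrow T = F
(\lnot (e \land (e \leftrightarrow \lnot (c \leftrightarrow a))) \land (b \leftrightarrow (e \oplus b))) \leftrightarrow ((((b \to a) \oplus (f \leftrightarrow c)) \leftrightarrow e) \leftrightarrow d) = F \leftrightarrow F = T
(\lnot (c \lor (e \oplus f)) \leftrightarrow (b \leftrightarrow d)) \lor ((\lnot (e \land (e \leftrightarrow \lnot (c \leftrightarrow a))) \land (b \leftrightarrow (e \oplus b))) \leftrightarrow ((((b \to a) \oplus (f \leftrightarrow c)) \leftrightarrow e) \leftrightarrow d)) = T \lor T = T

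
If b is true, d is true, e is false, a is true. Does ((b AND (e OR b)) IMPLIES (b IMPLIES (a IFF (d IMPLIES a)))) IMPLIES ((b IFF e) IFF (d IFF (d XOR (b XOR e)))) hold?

T

e OR b = F OR T = T
b AND (e OR b) = T AND T = T
d IMPLIES a = T IMPLIES T = T
a IFF (d IMPLIES a) = T IFF T = T
b IMPLIES (a IFF (d IMPLIES a)) = T IMPLIES T = T
(b AND (e OR b)) IMPLIES (b IMPLIES (a IFF (d IMPLIES a))) = T IMPLIES T = T
b IFF e = T IFF F = F
b XOR e = T XOR F = T
d XOR (b XOR e) = T XOR T = F
d IFF (d XOR (b XOR e)) = T IFF F = F
(b IFF e) IFF (d IFF (d XOR (b XOR e))) = F IFF F = T
((b AND (e OR b)) IMPLIES (b IMPLIES (a IFF (d IMPLIES a)))) IMPLIES ((b IFF e) IFF (d IFF (d XOR (b XOR e)))) = T IMPLIES T = T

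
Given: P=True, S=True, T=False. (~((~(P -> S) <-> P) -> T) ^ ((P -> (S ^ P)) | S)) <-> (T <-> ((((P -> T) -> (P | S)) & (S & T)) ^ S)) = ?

P -> S = True -> True = True
~(P -> S) = ~True = False
~(P -> S) <-> P = False <-> True = False
(~(P -> S) <-> P) -> T = False -> False = True
~((~(P -> S) <-> P) -> T) = ~True = False
S ^ P = True ^ True = False
P -> (S ^ P) = True -> False = False
(P -> (S ^ P)) | S = False | True = True
~((~(P -> S) <-> P) -> T) ^ ((P -> (S ^ P)) | S) = False ^ True = True
P -> T = True -> False = False
P | S = True | True = True
(P -> T) -> (P | S) = False -> True = True
S & T = True & False = False
((P -> T) -> (P | S)) & (S & T) = True & False = False
(((P -> T) -> (P | S)) & (S & T)) ^ S = False ^ True = True
T <-> ((((P -> T) -> (P | S)) & (S & T)) ^ S) = False <-> True = False
(~((~(P -> S) <-> P) -> T) ^ ((P -> (S ^ P)) | S)) <-> (T <-> ((((P -> T) -> (P | S)) & (S & T)) ^ S)) = True <-> False = False

False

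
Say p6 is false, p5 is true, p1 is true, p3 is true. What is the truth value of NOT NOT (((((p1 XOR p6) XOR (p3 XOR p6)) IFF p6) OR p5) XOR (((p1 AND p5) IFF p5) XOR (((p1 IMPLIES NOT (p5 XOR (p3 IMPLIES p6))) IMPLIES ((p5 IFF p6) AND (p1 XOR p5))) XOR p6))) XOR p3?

False

p1 XOR p6 = True XOR False = True
p3 XOR p6 = True XOR False = True
(p1 XOR p6) XOR (p3 XOR p6) = True XOR True = False
((p1 XOR p6) XOR (p3 XOR p6)) IFF p6 = False IFF False = True
(((p1 XOR p6) XOR (p3 XOR p6)) IFF p6) OR p5 = True OR True = True
p1 AND p5 = True AND True = True
(p1 AND p5) IFF p5 = True IFF True = True
p3 IMPLIES p6 = True IMPLIES False = False
p5 XOR (p3 IMPLIES p6) = True XOR False = True
NOT (p5 XOR (p3 IMPLIES p6)) = NOT True = False
p1 IMPLIES NOT (p5 XOR (p3 IMPLIES p6)) = True IMPLIES False = False
p5 IFF p6 = True IFF False = False
p1 XOR p5 = True XOR True = False
(p5 IFF p6) AND (p1 XOR p5) = False AND False = False
(p1 IMPLIES NOT (p5 XOR (p3 IMPLIES p6))) IMPLIES ((p5 IFF p6) AND (p1 XOR p5)) = False IMPLIES False = True
((p1 IMPLIES NOT (p5 XOR (p3 IMPLIES p6))) IMPLIES ((p5 IFF p6) AND (p1 XOR p5))) XOR p6 = True XOR False = True
((p1 AND p5) IFF p5) XOR (((p1 IMPLIES NOT (p5 XOR (p3 IMPLIES p6))) IMPLIES ((p5 IFF p6) AND (p1 XOR p5))) XOR p6) = True XOR True = False
((((p1 XOR p6) XOR (p3 XOR p6)) IFF p6) OR p5) XOR (((p1 AND p5) IFF p5) XOR (((p1 IMPLIES NOT (p5 XOR (p3 IMPLIES p6))) IMPLIES ((p5 IFF p6) AND (p1 XOR p5))) XOR p6)) = True XOR False = True
NOT (((((p1 XOR p6) XOR (p3 XOR p6)) IFF p6) OR p5) XOR (((p1 AND p5) IFF p5) XOR (((p1 IMPLIES NOT (p5 XOR (p3 IMPLIES p6))) IMPLIES ((p5 IFF p6) AND (p1 XOR p5))) XOR p6))) = NOT True = False
NOT NOT (((((p1 XOR p6) XOR (p3 XOR p6)) IFF p6) OR p5) XOR (((p1 AND p5) IFF p5) XOR (((p1 IMPLIES NOT (p5 XOR (p3 IMPLIES p6))) IMPLIES ((p5 IFF p6) AND (p1 XOR p5))) XOR p6))) = NOT False = True
NOT NOT (((((p1 XOR p6) XOR (p3 XOR p6)) IFF p6) OR p5) XOR (((p1 AND p5) IFF p5) XOR (((p1 IMPLIES NOT (p5 XOR (p3 IMPLIES p6))) IMPLIES ((p5 IFF p6) AND (p1 XOR p5))) XOR p6))) XOR p3 = True XOR True = False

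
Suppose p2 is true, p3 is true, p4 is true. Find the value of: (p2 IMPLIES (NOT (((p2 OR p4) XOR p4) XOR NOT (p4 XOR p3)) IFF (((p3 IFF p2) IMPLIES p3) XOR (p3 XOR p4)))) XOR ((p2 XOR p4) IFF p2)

F

p2 OR p4 = T OR T = T
(p2 OR p4) XOR p4 = T XOR T = F
p4 XOR p3 = T XOR T = F
NOT (p4 XOR p3) = NOT F = T
((p2 OR p4) XOR p4) XOR NOT (p4 XOR p3) = F XOR T = T
NOT (((p2 OR p4) XOR p4) XOR NOT (p4 XOR p3)) = NOT T = F
p3 IFF p2 = T IFF T = T
(p3 IFF p2) IMPLIES p3 = T IMPLIES T = T
p3 XOR p4 = T XOR T = F
((p3 IFF p2) IMPLIES p3) XOR (p3 XOR p4) = T XOR F = T
NOT (((p2 OR p4) XOR p4) XOR NOT (p4 XOR p3)) IFF (((p3 IFF p2) IMPLIES p3) XOR (p3 XOR p4)) = F IFF T = F
p2 IMPLIES (NOT (((p2 OR p4) XOR p4) XOR NOT (p4 XOR p3)) IFF (((p3 IFF p2) IMPLIES p3) XOR (p3 XOR p4))) = T IMPLIES F = F
p2 XOR p4 = T XOR T = F
(p2 XOR p4) IFF p2 = F IFF T = F
(p2 IMPLIES (NOT (((p2 OR p4) XOR p4) XOR NOT (p4 XOR p3)) IFF (((p3 IFF p2) IMPLIES p3) XOR (p3 XOR p4)))) XOR ((p2 XOR p4) IFF p2) = F XOR F = F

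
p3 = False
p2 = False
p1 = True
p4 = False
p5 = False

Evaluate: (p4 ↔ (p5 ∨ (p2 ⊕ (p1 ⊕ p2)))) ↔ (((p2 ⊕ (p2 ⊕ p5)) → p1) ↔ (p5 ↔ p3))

False

Substituting p3=False, p2=False, p1=True, p4=False, p5=False:
p1 ⊕ p2 = True ⊕ False = True
p2 ⊕ (p1 ⊕ p2) = False ⊕ True = True
p5 ∨ (p2 ⊕ (p1 ⊕ p2)) = False ∨ True = True
p4 ↔ (p5 ∨ (p2 ⊕ (p1 ⊕ p2))) = False ↔ True = False
p2 ⊕ p5 = False ⊕ False = False
p2 ⊕ (p2 ⊕ p5) = False ⊕ False = False
(p2 ⊕ (p2 ⊕ p5)) → p1 = False → True = True
p5 ↔ p3 = False ↔ False = True
((p2 ⊕ (p2 ⊕ p5)) → p1) ↔ (p5 ↔ p3) = True ↔ True = True
(p4 ↔ (p5 ∨ (p2 ⊕ (p1 ⊕ p2)))) ↔ (((p2 ⊕ (p2 ⊕ p5)) → p1) ↔ (p5 ↔ p3)) = False ↔ True = False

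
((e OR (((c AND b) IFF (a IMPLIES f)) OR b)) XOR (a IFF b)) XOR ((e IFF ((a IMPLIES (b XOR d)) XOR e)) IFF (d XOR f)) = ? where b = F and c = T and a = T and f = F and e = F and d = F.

c AND b = T AND F = F
a IMPLIES f = T IMPLIES F = F
(c AND b) IFF (a IMPLIES f) = F IFF F = T
((c AND b) IFF (a IMPLIES f)) OR b = T OR F = T
e OR (((c AND b) IFF (a IMPLIES f)) OR b) = F OR T = T
a IFF b = T IFF F = F
(e OR (((c AND b) IFF (a IMPLIES f)) OR b)) XOR (a IFF b) = T XOR F = T
b XOR d = F XOR F = F
a IMPLIES (b XOR d) = T IMPLIES F = F
(a IMPLIES (b XOR d)) XOR e = F XOR F = F
e IFF ((a IMPLIES (b XOR d)) XOR e) = F IFF F = T
d XOR f = F XOR F = F
(e IFF ((a IMPLIES (b XOR d)) XOR e)) IFF (d XOR f) = T IFF F = F
((e OR (((c AND b) IFF (a IMPLIES f)) OR b)) XOR (a IFF b)) XOR ((e IFF ((a IMPLIES (b XOR d)) XOR e)) IFF (d XOR f)) = T XOR F = T

T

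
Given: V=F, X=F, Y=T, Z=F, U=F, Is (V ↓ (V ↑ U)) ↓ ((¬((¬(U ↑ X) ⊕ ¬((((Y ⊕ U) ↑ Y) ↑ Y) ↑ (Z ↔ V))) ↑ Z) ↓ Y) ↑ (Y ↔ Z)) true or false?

V ↑ U = F ↑ F = T
V ↓ (V ↑ U) = F ↓ T = F
U ↑ X = F ↑ F = T
¬(U ↑ X) = ¬T = F
Y ⊕ U = T ⊕ F = T
(Y ⊕ U) ↑ Y = T ↑ T = F
((Y ⊕ U) ↑ Y) ↑ Y = F ↑ T = T
Z ↔ V = F ↔ F = T
(((Y ⊕ U) ↑ Y) ↑ Y) ↑ (Z ↔ V) = T ↑ T = F
¬((((Y ⊕ U) ↑ Y) ↑ Y) ↑ (Z ↔ V)) = ¬F = T
¬(U ↑ X) ⊕ ¬((((Y ⊕ U) ↑ Y) ↑ Y) ↑ (Z ↔ V)) = F ⊕ T = T
(¬(U ↑ X) ⊕ ¬((((Y ⊕ U) ↑ Y) ↑ Y) ↑ (Z ↔ V))) ↑ Z = T ↑ F = T
¬((¬(U ↑ X) ⊕ ¬((((Y ⊕ U) ↑ Y) ↑ Y) ↑ (Z ↔ V))) ↑ Z) = ¬T = F
¬((¬(U ↑ X) ⊕ ¬((((Y ⊕ U) ↑ Y) ↑ Y) ↑ (Z ↔ V))) ↑ Z) ↓ Y = F ↓ T = F
Y ↔ Z = T ↔ F = F
(¬((¬(U ↑ X) ⊕ ¬((((Y ⊕ U) ↑ Y) ↑ Y) ↑ (Z ↔ V))) ↑ Z) ↓ Y) ↑ (Y ↔ Z) = F ↑ F = T
(V ↓ (V ↑ U)) ↓ ((¬((¬(U ↑ X) ⊕ ¬((((Y ⊕ U) ↑ Y) ↑ Y) ↑ (Z ↔ V))) ↑ Z) ↓ Y) ↑ (Y ↔ Z)) = F ↓ T = F

F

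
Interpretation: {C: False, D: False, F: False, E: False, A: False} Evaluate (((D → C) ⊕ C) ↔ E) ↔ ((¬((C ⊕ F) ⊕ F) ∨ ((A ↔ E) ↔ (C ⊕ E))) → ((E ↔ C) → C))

Substituting C=False, D=False, F=False, E=False, A=False:
D → C = False → False = True
(D → C) ⊕ C = True ⊕ False = True
((D → C) ⊕ C) ↔ E = True ↔ False = False
C ⊕ F = False ⊕ False = False
(C ⊕ F) ⊕ F = False ⊕ False = False
¬((C ⊕ F) ⊕ F) = ¬False = True
A ↔ E = False ↔ False = True
C ⊕ E = False ⊕ False = False
(A ↔ E) ↔ (C ⊕ E) = True ↔ False = False
¬((C ⊕ F) ⊕ F) ∨ ((A ↔ E) ↔ (C ⊕ E)) = True ∨ False = True
E ↔ C = False ↔ False = True
(E ↔ C) → C = True → False = False
(¬((C ⊕ F) ⊕ F) ∨ ((A ↔ E) ↔ (C ⊕ E))) → ((E ↔ C) → C) = True → False = False
(((D → C) ⊕ C) ↔ E) ↔ ((¬((C ⊕ F) ⊕ F) ∨ ((A ↔ E) ↔ (C ⊕ E))) → ((E ↔ C) → C)) = False ↔ False = True

True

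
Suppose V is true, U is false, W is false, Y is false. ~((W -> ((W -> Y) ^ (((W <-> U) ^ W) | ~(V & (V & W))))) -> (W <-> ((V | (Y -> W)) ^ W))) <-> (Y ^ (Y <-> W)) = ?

T

W -> Y = F -> F = T
W <-> U = F <-> F = T
(W <-> U) ^ W = T ^ F = T
V & W = T & F = F
V & (V & W) = T & F = F
~(V & (V & W)) = ~F = T
((W <-> U) ^ W) | ~(V & (V & W)) = T | T = T
(W -> Y) ^ (((W <-> U) ^ W) | ~(V & (V & W))) = T ^ T = F
W -> ((W -> Y) ^ (((W <-> U) ^ W) | ~(V & (V & W)))) = F -> F = T
Y -> W = F -> F = T
V | (Y -> W) = T | T = T
(V | (Y -> W)) ^ W = T ^ F = T
W <-> ((V | (Y -> W)) ^ W) = F <-> T = F
(W -> ((W -> Y) ^ (((W <-> U) ^ W) | ~(V & (V & W))))) -> (W <-> ((V | (Y -> W)) ^ W)) = T -> F = F
~((W -> ((W -> Y) ^ (((W <-> U) ^ W) | ~(V & (V & W))))) -> (W <-> ((V | (Y -> W)) ^ W))) = ~F = T
Y <-> W = F <-> F = T
Y ^ (Y <-> W) = F ^ T = T
~((W -> ((W -> Y) ^ (((W <-> U) ^ W) | ~(V & (V & W))))) -> (W <-> ((V | (Y -> W)) ^ W))) <-> (Y ^ (Y <-> W)) = T <-> T = T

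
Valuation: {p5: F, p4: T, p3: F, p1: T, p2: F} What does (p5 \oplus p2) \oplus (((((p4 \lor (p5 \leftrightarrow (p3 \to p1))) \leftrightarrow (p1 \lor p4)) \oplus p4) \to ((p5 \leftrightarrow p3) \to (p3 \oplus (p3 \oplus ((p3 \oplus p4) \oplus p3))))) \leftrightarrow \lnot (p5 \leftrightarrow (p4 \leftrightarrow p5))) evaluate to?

F

p5 \oplus p2 = F \oplus F = F
p3 \to p1 = F \to T = T
p5 \leftrightarrow (p3 \to p1) = F \leftrightarrow T = F
p4 \lor (p5 \leftrightarrow (p3 \to p1)) = T \lor F = T
p1 \lor p4 = T \lor T = T
(p4 \lor (p5 \leftrightarrow (p3 \to p1))) \leftrightarrow (p1 \lor p4) = T \leftrightarrow T = T
((p4 \lor (p5 \leftrightarrow (p3 \to p1))) \leftrightarrow (p1 \lor p4)) \oplus p4 = T \oplus T = F
p5 \leftrightarrow p3 = F \leftrightarrow F = T
p3 \oplus p4 = F \oplus T = T
(p3 \oplus p4) \oplus p3 = T \oplus F = T
p3 \oplus ((p3 \oplus p4) \oplus p3) = F \oplus T = T
p3 \oplus (p3 \oplus ((p3 \oplus p4) \oplus p3)) = F \oplus T = T
(p5 \leftrightarrow p3) \to (p3 \oplus (p3 \oplus ((p3 \oplus p4) \oplus p3))) = T \to T = T
(((p4 \lor (p5 \leftrightarrow (p3 \to p1))) \leftrightarrow (p1 \lor p4)) \oplus p4) \to ((p5 \leftrightarrow p3) \to (p3 \oplus (p3 \oplus ((p3 \oplus p4) \oplus p3)))) = F \to T = T
p4 \leftrightarrow p5 = T \leftrightarrow F = F
p5 \leftrightarrow (p4 \leftrightarrow p5) = F \leftrightarrow F = T
\lnot (p5 \leftrightarrow (p4 \leftrightarrow p5)) = \lnot T = F
((((p4 \lor (p5 \leftrightarrow (p3 \to p1))) \leftrightarrow (p1 \lor p4)) \oplus p4) \to ((p5 \leftrightarrow p3) \to (p3 \oplus (p3 \oplus ((p3 \oplus p4) \oplus p3))))) \leftrightarrow \lnot (p5 \leftrightarrow (p4 \leftrightarrow p5)) = T \leftrightarrow F = F
(p5 \oplus p2) \oplus (((((p4 \lor (p5 \leftrightarrow (p3 \to p1))) \leftrightarrow (p1 \lor p4)) \oplus p4) \to ((p5 \leftrightarrow p3) \to (p3 \oplus (p3 \oplus ((p3 \oplus p4) \oplus p3))))) \leftrightarrow \lnot (p5 \leftrightarrow (p4 \leftrightarrow p5))) = F \oplus F = F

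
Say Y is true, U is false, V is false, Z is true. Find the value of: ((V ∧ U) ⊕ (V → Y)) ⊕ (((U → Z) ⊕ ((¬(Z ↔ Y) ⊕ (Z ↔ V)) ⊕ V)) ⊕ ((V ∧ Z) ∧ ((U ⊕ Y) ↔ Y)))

False

Substituting Y=True, U=False, V=False, Z=True:
V ∧ U = False ∧ False = False
V → Y = False → True = True
(V ∧ U) ⊕ (V → Y) = False ⊕ True = True
U → Z = False → True = True
Z ↔ Y = True ↔ True = True
¬(Z ↔ Y) = ¬True = False
Z ↔ V = True ↔ False = False
¬(Z ↔ Y) ⊕ (Z ↔ V) = False ⊕ False = False
(¬(Z ↔ Y) ⊕ (Z ↔ V)) ⊕ V = False ⊕ False = False
(U → Z) ⊕ ((¬(Z ↔ Y) ⊕ (Z ↔ V)) ⊕ V) = True ⊕ False = True
V ∧ Z = False ∧ True = False
U ⊕ Y = False ⊕ True = True
(U ⊕ Y) ↔ Y = True ↔ True = True
(V ∧ Z) ∧ ((U ⊕ Y) ↔ Y) = False ∧ True = False
((U → Z) ⊕ ((¬(Z ↔ Y) ⊕ (Z ↔ V)) ⊕ V)) ⊕ ((V ∧ Z) ∧ ((U ⊕ Y) ↔ Y)) = True ⊕ False = True
((V ∧ U) ⊕ (V → Y)) ⊕ (((U → Z) ⊕ ((¬(Z ↔ Y) ⊕ (Z ↔ V)) ⊕ V)) ⊕ ((V ∧ Z) ∧ ((U ⊕ Y) ↔ Y))) = True ⊕ True = False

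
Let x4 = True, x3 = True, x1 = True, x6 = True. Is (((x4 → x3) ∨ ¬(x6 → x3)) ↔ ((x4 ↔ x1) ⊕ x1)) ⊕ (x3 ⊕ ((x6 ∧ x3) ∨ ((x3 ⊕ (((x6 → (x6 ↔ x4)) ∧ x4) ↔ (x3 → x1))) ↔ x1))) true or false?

x4 → x3 = True → True = True
x6 → x3 = True → True = True
¬(x6 → x3) = ¬True = False
(x4 → x3) ∨ ¬(x6 → x3) = True ∨ False = True
x4 ↔ x1 = True ↔ True = True
(x4 ↔ x1) ⊕ x1 = True ⊕ True = False
((x4 → x3) ∨ ¬(x6 → x3)) ↔ ((x4 ↔ x1) ⊕ x1) = True ↔ False = False
x6 ∧ x3 = True ∧ True = True
x6 ↔ x4 = True ↔ True = True
x6 → (x6 ↔ x4) = True → True = True
(x6 → (x6 ↔ x4)) ∧ x4 = True ∧ True = True
x3 → x1 = True → True = True
((x6 → (x6 ↔ x4)) ∧ x4) ↔ (x3 → x1) = True ↔ True = True
x3 ⊕ (((x6 → (x6 ↔ x4)) ∧ x4) ↔ (x3 → x1)) = True ⊕ True = False
(x3 ⊕ (((x6 → (x6 ↔ x4)) ∧ x4) ↔ (x3 → x1))) ↔ x1 = False ↔ True = False
(x6 ∧ x3) ∨ ((x3 ⊕ (((x6 → (x6 ↔ x4)) ∧ x4) ↔ (x3 → x1))) ↔ x1) = True ∨ False = True
x3 ⊕ ((x6 ∧ x3) ∨ ((x3 ⊕ (((x6 → (x6 ↔ x4)) ∧ x4) ↔ (x3 → x1))) ↔ x1)) = True ⊕ True = False
(((x4 → x3) ∨ ¬(x6 → x3)) ↔ ((x4 ↔ x1) ⊕ x1)) ⊕ (x3 ⊕ ((x6 ∧ x3) ∨ ((x3 ⊕ (((x6 → (x6 ↔ x4)) ∧ x4) ↔ (x3 → x1))) ↔ x1))) = False ⊕ False = False

False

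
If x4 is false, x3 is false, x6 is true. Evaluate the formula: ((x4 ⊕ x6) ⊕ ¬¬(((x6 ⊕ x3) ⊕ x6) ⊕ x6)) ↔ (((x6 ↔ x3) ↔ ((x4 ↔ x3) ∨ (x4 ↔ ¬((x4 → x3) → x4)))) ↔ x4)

x4 ⊕ x6 = False ⊕ True = True
x6 ⊕ x3 = True ⊕ False = True
(x6 ⊕ x3) ⊕ x6 = True ⊕ True = False
((x6 ⊕ x3) ⊕ x6) ⊕ x6 = False ⊕ True = True
¬(((x6 ⊕ x3) ⊕ x6) ⊕ x6) = ¬True = False
¬¬(((x6 ⊕ x3) ⊕ x6) ⊕ x6) = ¬False = True
(x4 ⊕ x6) ⊕ ¬¬(((x6 ⊕ x3) ⊕ x6) ⊕ x6) = True ⊕ True = False
x6 ↔ x3 = True ↔ False = False
x4 ↔ x3 = False ↔ False = True
x4 → x3 = False → False = True
(x4 → x3) → x4 = True → False = False
¬((x4 → x3) → x4) = ¬False = True
x4 ↔ ¬((x4 → x3) → x4) = False ↔ True = False
(x4 ↔ x3) ∨ (x4 ↔ ¬((x4 → x3) → x4)) = True ∨ False = True
(x6 ↔ x3) ↔ ((x4 ↔ x3) ∨ (x4 ↔ ¬((x4 → x3) → x4))) = False ↔ True = False
((x6 ↔ x3) ↔ ((x4 ↔ x3) ∨ (x4 ↔ ¬((x4 → x3) → x4)))) ↔ x4 = False ↔ False = True
((x4 ⊕ x6) ⊕ ¬¬(((x6 ⊕ x3) ⊕ x6) ⊕ x6)) ↔ (((x6 ↔ x3) ↔ ((x4 ↔ x3) ∨ (x4 ↔ ¬((x4 → x3) → x4)))) ↔ x4) = False ↔ True = False

False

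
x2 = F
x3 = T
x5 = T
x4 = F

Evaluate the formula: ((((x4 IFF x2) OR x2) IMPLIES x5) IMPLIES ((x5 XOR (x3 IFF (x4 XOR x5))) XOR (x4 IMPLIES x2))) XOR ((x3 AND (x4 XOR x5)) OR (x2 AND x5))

Substituting x2=F, x3=T, x5=T, x4=F:
x4 IFF x2 = F IFF F = T
(x4 IFF x2) OR x2 = T OR F = T
((x4 IFF x2) OR x2) IMPLIES x5 = T IMPLIES T = T
x4 XOR x5 = F XOR T = T
x3 IFF (x4 XOR x5) = T IFF T = T
x5 XOR (x3 IFF (x4 XOR x5)) = T XOR T = F
x4 IMPLIES x2 = F IMPLIES F = T
(x5 XOR (x3 IFF (x4 XOR x5))) XOR (x4 IMPLIES x2) = F XOR T = T
(((x4 IFF x2) OR x2) IMPLIES x5) IMPLIES ((x5 XOR (x3 IFF (x4 XOR x5))) XOR (x4 IMPLIES x2)) = T IMPLIES T = T
x4 XOR x5 = F XOR T = T
x3 AND (x4 XOR x5) = T AND T = T
x2 AND x5 = F AND T = F
(x3 AND (x4 XOR x5)) OR (x2 AND x5) = T OR F = T
((((x4 IFF x2) OR x2) IMPLIES x5) IMPLIES ((x5 XOR (x3 IFF (x4 XOR x5))) XOR (x4 IMPLIES x2))) XOR ((x3 AND (x4 XOR x5)) OR (x2 AND x5)) = T XOR T = F

F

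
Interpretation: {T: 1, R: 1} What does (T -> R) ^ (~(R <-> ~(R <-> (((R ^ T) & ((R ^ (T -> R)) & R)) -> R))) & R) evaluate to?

T -> R = 1 -> 1 = 1
R ^ T = 1 ^ 1 = 0
T -> R = 1 -> 1 = 1
R ^ (T -> R) = 1 ^ 1 = 0
(R ^ (T -> R)) & R = 0 & 1 = 0
(R ^ T) & ((R ^ (T -> R)) & R) = 0 & 0 = 0
((R ^ T) & ((R ^ (T -> R)) & R)) -> R = 0 -> 1 = 1
R <-> (((R ^ T) & ((R ^ (T -> R)) & R)) -> R) = 1 <-> 1 = 1
~(R <-> (((R ^ T) & ((R ^ (T -> R)) & R)) -> R)) = ~1 = 0
R <-> ~(R <-> (((R ^ T) & ((R ^ (T -> R)) & R)) -> R)) = 1 <-> 0 = 0
~(R <-> ~(R <-> (((R ^ T) & ((R ^ (T -> R)) & R)) -> R))) = ~0 = 1
~(R <-> ~(R <-> (((R ^ T) & ((R ^ (T -> R)) & R)) -> R))) & R = 1 & 1 = 1
(T -> R) ^ (~(R <-> ~(R <-> (((R ^ T) & ((R ^ (T -> R)) & R)) -> R))) & R) = 1 ^ 1 = 0

0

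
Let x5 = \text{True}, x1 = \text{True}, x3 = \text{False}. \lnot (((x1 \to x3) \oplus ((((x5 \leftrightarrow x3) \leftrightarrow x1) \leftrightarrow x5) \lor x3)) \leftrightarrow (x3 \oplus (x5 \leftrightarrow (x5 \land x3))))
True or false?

\text{False}

x1 \to x3 = \text{True} \to \text{False} = \text{False}
x5 \leftrightarrow x3 = \text{True} \leftrightarrow \text{False} = \text{False}
(x5 \leftrightarrow x3) \leftrightarrow x1 = \text{False} \leftrightarrow \text{True} = \text{False}
((x5 \leftrightarrow x3) \leftrightarrow x1) \leftrightarrow x5 = \text{False} \leftrightarrow \text{True} = \text{False}
(((x5 \leftrightarrow x3) \leftrightarrow x1) \leftrightarrow x5) \lor x3 = \text{False} \lor \text{False} = \text{False}
(x1 \to x3) \oplus ((((x5 \leftrightarrow x3) \leftrightarrow x1) \leftrightarrow x5) \lor x3) = \text{False} \oplus \text{False} = \text{False}
x5 \land x3 = \text{True} \land \text{False} = \text{False}
x5 \leftrightarrow (x5 \land x3) = \text{True} \leftrightarrow \text{False} = \text{False}
x3 \oplus (x5 \leftrightarrow (x5 \land x3)) = \text{False} \oplus \text{False} = \text{False}
((x1 \to x3) \oplus ((((x5 \leftrightarrow x3) \leftrightarrow x1) \leftrightarrow x5) \lor x3)) \leftrightarrow (x3 \oplus (x5 \leftrightarrow (x5 \land x3))) = \text{False} \leftrightarrow \text{False} = \text{True}
\lnot (((x1 \to x3) \oplus ((((x5 \leftrightarrow x3) \leftrightarrow x1) \leftrightarrow x5) \lor x3)) \leftrightarrow (x3 \oplus (x5 \leftrightarrow (x5 \land x3)))) = \lnot \text{True} = \text{False}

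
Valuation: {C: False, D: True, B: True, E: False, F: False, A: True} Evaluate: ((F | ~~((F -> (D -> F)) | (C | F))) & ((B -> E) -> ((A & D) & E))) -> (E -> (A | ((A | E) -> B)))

D -> F = True -> False = False
F -> (D -> F) = False -> False = True
C | F = False | False = False
(F -> (D -> F)) | (C | F) = True | False = True
~((F -> (D -> F)) | (C | F)) = ~True = False
~~((F -> (D -> F)) | (C | F)) = ~False = True
F | ~~((F -> (D -> F)) | (C | F)) = False | True = True
B -> E = True -> False = False
A & D = True & True = True
(A & D) & E = True & False = False
(B -> E) -> ((A & D) & E) = False -> False = True
(F | ~~((F -> (D -> F)) | (C | F))) & ((B -> E) -> ((A & D) & E)) = True & True = True
A | E = True | False = True
(A | E) -> B = True -> True = True
A | ((A | E) -> B) = True | True = True
E -> (A | ((A | E) -> B)) = False -> True = True
((F | ~~((F -> (D -> F)) | (C | F))) & ((B -> E) -> ((A & D) & E))) -> (E -> (A | ((A | E) -> B))) = True -> True = True

True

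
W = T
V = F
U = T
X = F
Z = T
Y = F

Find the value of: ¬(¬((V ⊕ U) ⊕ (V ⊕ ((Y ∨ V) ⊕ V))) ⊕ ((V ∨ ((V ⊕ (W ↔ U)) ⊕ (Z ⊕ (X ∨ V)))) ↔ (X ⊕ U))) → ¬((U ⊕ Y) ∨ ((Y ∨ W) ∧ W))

V ⊕ U = F ⊕ T = T
Y ∨ V = F ∨ F = F
(Y ∨ V) ⊕ V = F ⊕ F = F
V ⊕ ((Y ∨ V) ⊕ V) = F ⊕ F = F
(V ⊕ U) ⊕ (V ⊕ ((Y ∨ V) ⊕ V)) = T ⊕ F = T
¬((V ⊕ U) ⊕ (V ⊕ ((Y ∨ V) ⊕ V))) = ¬T = F
W ↔ U = T ↔ T = T
V ⊕ (W ↔ U) = F ⊕ T = T
X ∨ V = F ∨ F = F
Z ⊕ (X ∨ V) = T ⊕ F = T
(V ⊕ (W ↔ U)) ⊕ (Z ⊕ (X ∨ V)) = T ⊕ T = F
V ∨ ((V ⊕ (W ↔ U)) ⊕ (Z ⊕ (X ∨ V))) = F ∨ F = F
X ⊕ U = F ⊕ T = T
(V ∨ ((V ⊕ (W ↔ U)) ⊕ (Z ⊕ (X ∨ V)))) ↔ (X ⊕ U) = F ↔ T = F
¬((V ⊕ U) ⊕ (V ⊕ ((Y ∨ V) ⊕ V))) ⊕ ((V ∨ ((V ⊕ (W ↔ U)) ⊕ (Z ⊕ (X ∨ V)))) ↔ (X ⊕ U)) = F ⊕ F = F
¬(¬((V ⊕ U) ⊕ (V ⊕ ((Y ∨ V) ⊕ V))) ⊕ ((V ∨ ((V ⊕ (W ↔ U)) ⊕ (Z ⊕ (X ∨ V)))) ↔ (X ⊕ U))) = ¬F = T
U ⊕ Y = T ⊕ F = T
Y ∨ W = F ∨ T = T
(Y ∨ W) ∧ W = T ∧ T = T
(U ⊕ Y) ∨ ((Y ∨ W) ∧ W) = T ∨ T = T
¬((U ⊕ Y) ∨ ((Y ∨ W) ∧ W)) = ¬T = F
¬(¬((V ⊕ U) ⊕ (V ⊕ ((Y ∨ V) ⊕ V))) ⊕ ((V ∨ ((V ⊕ (W ↔ U)) ⊕ (Z ⊕ (X ∨ V)))) ↔ (X ⊕ U))) → ¬((U ⊕ Y) ∨ ((Y ∨ W) ∧ W)) = T → F = F

F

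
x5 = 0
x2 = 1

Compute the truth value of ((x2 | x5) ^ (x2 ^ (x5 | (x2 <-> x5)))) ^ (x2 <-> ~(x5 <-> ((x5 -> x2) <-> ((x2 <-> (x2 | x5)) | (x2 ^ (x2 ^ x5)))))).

x2 | x5 = 1 | 0 = 1
x2 <-> x5 = 1 <-> 0 = 0
x5 | (x2 <-> x5) = 0 | 0 = 0
x2 ^ (x5 | (x2 <-> x5)) = 1 ^ 0 = 1
(x2 | x5) ^ (x2 ^ (x5 | (x2 <-> x5))) = 1 ^ 1 = 0
x5 -> x2 = 0 -> 1 = 1
x2 | x5 = 1 | 0 = 1
x2 <-> (x2 | x5) = 1 <-> 1 = 1
x2 ^ x5 = 1 ^ 0 = 1
x2 ^ (x2 ^ x5) = 1 ^ 1 = 0
(x2 <-> (x2 | x5)) | (x2 ^ (x2 ^ x5)) = 1 | 0 = 1
(x5 -> x2) <-> ((x2 <-> (x2 | x5)) | (x2 ^ (x2 ^ x5))) = 1 <-> 1 = 1
x5 <-> ((x5 -> x2) <-> ((x2 <-> (x2 | x5)) | (x2 ^ (x2 ^ x5)))) = 0 <-> 1 = 0
~(x5 <-> ((x5 -> x2) <-> ((x2 <-> (x2 | x5)) | (x2 ^ (x2 ^ x5))))) = ~0 = 1
x2 <-> ~(x5 <-> ((x5 -> x2) <-> ((x2 <-> (x2 | x5)) | (x2 ^ (x2 ^ x5))))) = 1 <-> 1 = 1
((x2 | x5) ^ (x2 ^ (x5 | (x2 <-> x5)))) ^ (x2 <-> ~(x5 <-> ((x5 -> x2) <-> ((x2 <-> (x2 | x5)) | (x2 ^ (x2 ^ x5)))))) = 0 ^ 1 = 1

1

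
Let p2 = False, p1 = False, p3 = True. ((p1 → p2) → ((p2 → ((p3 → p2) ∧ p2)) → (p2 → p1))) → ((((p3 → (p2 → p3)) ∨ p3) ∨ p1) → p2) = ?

p1 → p2 = False → False = True
p3 → p2 = True → False = False
(p3 → p2) ∧ p2 = False ∧ False = False
p2 → ((p3 → p2) ∧ p2) = False → False = True
p2 → p1 = False → False = True
(p2 → ((p3 → p2) ∧ p2)) → (p2 → p1) = True → True = True
(p1 → p2) → ((p2 → ((p3 → p2) ∧ p2)) → (p2 → p1)) = True → True = True
p2 → p3 = False → True = True
p3 → (p2 → p3) = True → True = True
(p3 → (p2 → p3)) ∨ p3 = True ∨ True = True
((p3 → (p2 → p3)) ∨ p3) ∨ p1 = True ∨ False = True
(((p3 → (p2 → p3)) ∨ p3) ∨ p1) → p2 = True → False = False
((p1 → p2) → ((p2 → ((p3 → p2) ∧ p2)) → (p2 → p1))) → ((((p3 → (p2 → p3)) ∨ p3) ∨ p1) → p2) = True → False = False

False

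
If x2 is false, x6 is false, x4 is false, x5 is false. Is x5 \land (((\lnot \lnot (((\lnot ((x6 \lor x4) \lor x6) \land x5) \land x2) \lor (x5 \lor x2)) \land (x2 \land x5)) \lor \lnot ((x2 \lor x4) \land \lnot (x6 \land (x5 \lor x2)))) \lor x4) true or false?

\text{False}

Substituting x2=\text{False}, x6=\text{False}, x4=\text{False}, x5=\text{False}:
x6 \lor x4 = \text{False} \lor \text{False} = \text{False}
(x6 \lor x4) \lor x6 = \text{False} \lor \text{False} = \text{False}
\lnot ((x6 \lor x4) \lor x6) = \lnot \text{False} = \text{True}
\lnot ((x6 \lor x4) \lor x6) \land x5 = \text{True} \land \text{False} = \text{False}
(\lnot ((x6 \lor x4) \lor x6) \land x5) \land x2 = \text{False} \land \text{False} = \text{False}
x5 \lor x2 = \text{False} \lor \text{False} = \text{False}
((\lnot ((x6 \lor x4) \lor x6) \land x5) \land x2) \lor (x5 \lor x2) = \text{False} \lor \text{False} = \text{False}
\lnot (((\lnot ((x6 \lor x4) \lor x6) \land x5) \land x2) \lor (x5 \lor x2)) = \lnot \text{False} = \text{True}
\lnot \lnot (((\lnot ((x6 \lor x4) \lor x6) \land x5) \land x2) \lor (x5 \lor x2)) = \lnot \text{True} = \text{False}
x2 \land x5 = \text{False} \land \text{False} = \text{False}
\lnot \lnot (((\lnot ((x6 \lor x4) \lor x6) \land x5) \land x2) \lor (x5 \lor x2)) \land (x2 \land x5) = \text{False} \land \text{False} = \text{False}
x2 \lor x4 = \text{False} \lor \text{False} = \text{False}
x5 \lor x2 = \text{False} \lor \text{False} = \text{False}
x6 \land (x5 \lor x2) = \text{False} \land \text{False} = \text{False}
\lnot (x6 \land (x5 \lor x2)) = \lnot \text{False} = \text{True}
(x2 \lor x4) \land \lnot (x6 \land (x5 \lor x2)) = \text{False} \land \text{True} = \text{False}
\lnot ((x2 \lor x4) \land \lnot (x6 \land (x5 \lor x2))) = \lnot \text{False} = \text{True}
(\lnot \lnot (((\lnot ((x6 \lor x4) \lor x6) \land x5) \land x2) \lor (x5 \lor x2)) \land (x2 \land x5)) \lor \lnot ((x2 \lor x4) \land \lnot (x6 \land (x5 \lor x2))) = \text{False} \lor \text{True} = \text{True}
((\lnot \lnot (((\lnot ((x6 \lor x4) \lor x6) \land x5) \land x2) \lor (x5 \lor x2)) \land (x2 \land x5)) \lor \lnot ((x2 \lor x4) \land \lnot (x6 \land (x5 \lor x2)))) \lor x4 = \text{True} \lor \text{False} = \text{True}
x5 \land (((\lnot \lnot (((\lnot ((x6 \lor x4) \lor x6) \land x5) \land x2) \lor (x5 \lor x2)) \land (x2 \land x5)) \lor \lnot ((x2 \lor x4) \land \lnot (x6 \land (x5 \lor x2)))) \lor x4) = \text{False} \land \text{True} = \text{False}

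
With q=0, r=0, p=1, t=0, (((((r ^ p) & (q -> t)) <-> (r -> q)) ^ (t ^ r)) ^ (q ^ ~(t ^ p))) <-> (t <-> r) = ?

r ^ p = 0 ^ 1 = 1
q -> t = 0 -> 0 = 1
(r ^ p) & (q -> t) = 1 & 1 = 1
r -> q = 0 -> 0 = 1
((r ^ p) & (q -> t)) <-> (r -> q) = 1 <-> 1 = 1
t ^ r = 0 ^ 0 = 0
(((r ^ p) & (q -> t)) <-> (r -> q)) ^ (t ^ r) = 1 ^ 0 = 1
t ^ p = 0 ^ 1 = 1
~(t ^ p) = ~1 = 0
q ^ ~(t ^ p) = 0 ^ 0 = 0
((((r ^ p) & (q -> t)) <-> (r -> q)) ^ (t ^ r)) ^ (q ^ ~(t ^ p)) = 1 ^ 0 = 1
t <-> r = 0 <-> 0 = 1
(((((r ^ p) & (q -> t)) <-> (r -> q)) ^ (t ^ r)) ^ (q ^ ~(t ^ p))) <-> (t <-> r) = 1 <-> 1 = 1

1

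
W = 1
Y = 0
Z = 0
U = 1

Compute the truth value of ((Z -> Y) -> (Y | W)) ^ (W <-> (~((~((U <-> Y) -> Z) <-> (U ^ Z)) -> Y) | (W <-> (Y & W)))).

Substituting W=1, Y=0, Z=0, U=1:
Z -> Y = 0 -> 0 = 1
Y | W = 0 | 1 = 1
(Z -> Y) -> (Y | W) = 1 -> 1 = 1
U <-> Y = 1 <-> 0 = 0
(U <-> Y) -> Z = 0 -> 0 = 1
~((U <-> Y) -> Z) = ~1 = 0
U ^ Z = 1 ^ 0 = 1
~((U <-> Y) -> Z) <-> (U ^ Z) = 0 <-> 1 = 0
(~((U <-> Y) -> Z) <-> (U ^ Z)) -> Y = 0 -> 0 = 1
~((~((U <-> Y) -> Z) <-> (U ^ Z)) -> Y) = ~1 = 0
Y & W = 0 & 1 = 0
W <-> (Y & W) = 1 <-> 0 = 0
~((~((U <-> Y) -> Z) <-> (U ^ Z)) -> Y) | (W <-> (Y & W)) = 0 | 0 = 0
W <-> (~((~((U <-> Y) -> Z) <-> (U ^ Z)) -> Y) | (W <-> (Y & W))) = 1 <-> 0 = 0
((Z -> Y) -> (Y | W)) ^ (W <-> (~((~((U <-> Y) -> Z) <-> (U ^ Z)) -> Y) | (W <-> (Y & W)))) = 1 ^ 0 = 1

1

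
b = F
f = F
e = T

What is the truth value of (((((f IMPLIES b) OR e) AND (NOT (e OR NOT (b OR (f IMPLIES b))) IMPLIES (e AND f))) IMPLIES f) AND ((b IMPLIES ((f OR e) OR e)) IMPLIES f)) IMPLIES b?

Substituting b=F, f=F, e=T:
f IMPLIES b = F IMPLIES F = T
(f IMPLIES b) OR e = T OR T = T
f IMPLIES b = F IMPLIES F = T
b OR (f IMPLIES b) = F OR T = T
NOT (b OR (f IMPLIES b)) = NOT T = F
e OR NOT (b OR (f IMPLIES b)) = T OR F = T
NOT (e OR NOT (b OR (f IMPLIES b))) = NOT T = F
e AND f = T AND F = F
NOT (e OR NOT (b OR (f IMPLIES b))) IMPLIES (e AND f) = F IMPLIES F = T
((f IMPLIES b) OR e) AND (NOT (e OR NOT (b OR (f IMPLIES b))) IMPLIES (e AND f)) = T AND T = T
(((f IMPLIES b) OR e) AND (NOT (e OR NOT (b OR (f IMPLIES b))) IMPLIES (e AND f))) IMPLIES f = T IMPLIES F = F
f OR e = F OR T = T
(f OR e) OR e = T OR T = T
b IMPLIES ((f OR e) OR e) = F IMPLIES T = T
(b IMPLIES ((f OR e) OR e)) IMPLIES f = T IMPLIES F = F
((((f IMPLIES b) OR e) AND (NOT (e OR NOT (b OR (f IMPLIES b))) IMPLIES (e AND f))) IMPLIES f) AND ((b IMPLIES ((f OR e) OR e)) IMPLIES f) = F AND F = F
(((((f IMPLIES b) OR e) AND (NOT (e OR NOT (b OR (f IMPLIES b))) IMPLIES (e AND f))) IMPLIES f) AND ((b IMPLIES ((f OR e) OR e)) IMPLIES f)) IMPLIES b = F IMPLIES F = T

T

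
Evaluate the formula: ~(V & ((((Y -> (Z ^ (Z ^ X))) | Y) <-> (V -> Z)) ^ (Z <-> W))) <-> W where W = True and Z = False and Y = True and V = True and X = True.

Z ^ X = False ^ True = True
Z ^ (Z ^ X) = False ^ True = True
Y -> (Z ^ (Z ^ X)) = True -> True = True
(Y -> (Z ^ (Z ^ X))) | Y = True | True = True
V -> Z = True -> False = False
((Y -> (Z ^ (Z ^ X))) | Y) <-> (V -> Z) = True <-> False = False
Z <-> W = False <-> True = False
(((Y -> (Z ^ (Z ^ X))) | Y) <-> (V -> Z)) ^ (Z <-> W) = False ^ False = False
V & ((((Y -> (Z ^ (Z ^ X))) | Y) <-> (V -> Z)) ^ (Z <-> W)) = True & False = False
~(V & ((((Y -> (Z ^ (Z ^ X))) | Y) <-> (V -> Z)) ^ (Z <-> W))) = ~False = True
~(V & ((((Y -> (Z ^ (Z ^ X))) | Y) <-> (V -> Z)) ^ (Z <-> W))) <-> W = True <-> True = True

True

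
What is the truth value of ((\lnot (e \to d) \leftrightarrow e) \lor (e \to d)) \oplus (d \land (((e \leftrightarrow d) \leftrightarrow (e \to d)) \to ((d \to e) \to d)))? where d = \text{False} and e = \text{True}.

Substituting d=\text{False}, e=\text{True}:
e \to d = \text{True} \to \text{False} = \text{False}
\lnot (e \to d) = \lnot \text{False} = \text{True}
\lnot (e \to d) \leftrightarrow e = \text{True} \leftrightarrow \text{True} = \text{True}
e \to d = \text{True} \to \text{False} = \text{False}
(\lnot (e \to d) \leftrightarrow e) \lor (e \to d) = \text{True} \lor \text{False} = \text{True}
e \leftrightarrow d = \text{True} \leftrightarrow \text{False} = \text{False}
e \to d = \text{True} \to \text{False} = \text{False}
(e \leftrightarrow d) \leftrightarrow (e \to d) = \text{False} \leftrightarrow \text{False} = \text{True}
d \to e = \text{False} \to \text{True} = \text{True}
(d \to e) \to d = \text{True} \to \text{False} = \text{False}
((e \leftrightarrow d) \leftrightarrow (e \to d)) \to ((d \to e) \to d) = \text{True} \to \text{False} = \text{False}
d \land (((e \leftrightarrow d) \leftrightarrow (e \to d)) \to ((d \to e) \to d)) = \text{False} \land \text{False} = \text{False}
((\lnot (e \to d) \leftrightarrow e) \lor (e \to d)) \oplus (d \land (((e \leftrightarrow d) \leftrightarrow (e \to d)) \to ((d \to e) \to d))) = \text{True} \oplus \text{False} = \text{True}

\text{True}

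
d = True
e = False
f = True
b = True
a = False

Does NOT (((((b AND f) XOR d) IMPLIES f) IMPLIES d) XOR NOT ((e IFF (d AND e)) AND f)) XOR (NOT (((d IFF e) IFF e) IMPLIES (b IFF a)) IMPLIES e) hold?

b AND f = True AND True = True
(b AND f) XOR d = True XOR True = False
((b AND f) XOR d) IMPLIES f = False IMPLIES True = True
(((b AND f) XOR d) IMPLIES f) IMPLIES d = True IMPLIES True = True
d AND e = True AND False = False
e IFF (d AND e) = False IFF False = True
(e IFF (d AND e)) AND f = True AND True = True
NOT ((e IFF (d AND e)) AND f) = NOT True = False
((((b AND f) XOR d) IMPLIES f) IMPLIES d) XOR NOT ((e IFF (d AND e)) AND f) = True XOR False = True
NOT (((((b AND f) XOR d) IMPLIES f) IMPLIES d) XOR NOT ((e IFF (d AND e)) AND f)) = NOT True = False
d IFF e = True IFF False = False
(d IFF e) IFF e = False IFF False = True
b IFF a = True IFF False = False
((d IFF e) IFF e) IMPLIES (b IFF a) = True IMPLIES False = False
NOT (((d IFF e) IFF e) IMPLIES (b IFF a)) = NOT False = True
NOT (((d IFF e) IFF e) IMPLIES (b IFF a)) IMPLIES e = True IMPLIES False = False
NOT (((((b AND f) XOR d) IMPLIES f) IMPLIES d) XOR NOT ((e IFF (d AND e)) AND f)) XOR (NOT (((d IFF e) IFF e) IMPLIES (b IFF a)) IMPLIES e) = False XOR False = False

False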